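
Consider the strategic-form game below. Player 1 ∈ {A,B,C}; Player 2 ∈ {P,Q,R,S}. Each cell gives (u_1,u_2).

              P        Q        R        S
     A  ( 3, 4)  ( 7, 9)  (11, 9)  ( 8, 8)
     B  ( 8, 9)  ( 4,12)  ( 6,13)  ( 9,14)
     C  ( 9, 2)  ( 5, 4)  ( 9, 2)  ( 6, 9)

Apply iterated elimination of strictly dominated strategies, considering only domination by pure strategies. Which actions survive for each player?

Remaining: P1:{A,B} P2:{Q,R,S}

P2 drop P (Q beats it: A:9>4 B:12>9 C:4>2)
P1 drop C (A beats it: Q:7>5 R:11>9 S:8>6)
P1→{A,B} P2→{Q,R,S}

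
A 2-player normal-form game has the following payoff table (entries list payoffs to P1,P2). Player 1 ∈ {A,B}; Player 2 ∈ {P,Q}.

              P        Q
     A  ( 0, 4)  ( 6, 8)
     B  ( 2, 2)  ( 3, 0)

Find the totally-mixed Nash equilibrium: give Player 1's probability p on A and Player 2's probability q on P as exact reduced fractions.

(p,q) = (1/3, 3/5)

P1 indiff ⇒ q·0+(1-q)·6 = q·2+(1-q)·3 ⇒ q(-2) = (1-q)(-3) ⇒ q = 3/5
P2 indiff ⇒ p·4+(1-p)·2 = p·8+(1-p)·0 ⇒ p(-4) = (1-p)(-2) ⇒ p = 1/3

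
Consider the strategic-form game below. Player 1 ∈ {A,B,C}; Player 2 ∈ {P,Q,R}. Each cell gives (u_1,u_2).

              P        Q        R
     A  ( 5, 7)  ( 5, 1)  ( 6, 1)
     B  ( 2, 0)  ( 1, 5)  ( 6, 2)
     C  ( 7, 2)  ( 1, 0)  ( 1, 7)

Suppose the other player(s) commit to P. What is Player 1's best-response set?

argmax u_1 = {C}

u_1(A vs P) = 5
u_1(B vs P) = 2
u_1(C vs P) = 7
max payoff 7 at {C}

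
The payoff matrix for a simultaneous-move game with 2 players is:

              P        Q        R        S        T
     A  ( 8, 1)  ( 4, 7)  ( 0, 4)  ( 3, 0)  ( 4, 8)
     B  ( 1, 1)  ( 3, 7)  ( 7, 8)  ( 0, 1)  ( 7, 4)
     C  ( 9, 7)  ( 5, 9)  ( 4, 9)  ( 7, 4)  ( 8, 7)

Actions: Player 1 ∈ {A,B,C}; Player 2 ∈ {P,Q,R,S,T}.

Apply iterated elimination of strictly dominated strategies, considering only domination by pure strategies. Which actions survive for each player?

P1 drop A (C beats it: P:9>8 Q:5>4 R:4>0 S:7>3 T:8>4)
P2 drop P (Q beats it: B:7>1 C:9>7)
P2 drop S (Q beats it: B:7>1 C:9>4)
P2 drop T (Q beats it: B:7>4 C:9>7)
P1→{B,C} P2→{Q,R}

Remaining: P1:{B,C} P2:{Q,R}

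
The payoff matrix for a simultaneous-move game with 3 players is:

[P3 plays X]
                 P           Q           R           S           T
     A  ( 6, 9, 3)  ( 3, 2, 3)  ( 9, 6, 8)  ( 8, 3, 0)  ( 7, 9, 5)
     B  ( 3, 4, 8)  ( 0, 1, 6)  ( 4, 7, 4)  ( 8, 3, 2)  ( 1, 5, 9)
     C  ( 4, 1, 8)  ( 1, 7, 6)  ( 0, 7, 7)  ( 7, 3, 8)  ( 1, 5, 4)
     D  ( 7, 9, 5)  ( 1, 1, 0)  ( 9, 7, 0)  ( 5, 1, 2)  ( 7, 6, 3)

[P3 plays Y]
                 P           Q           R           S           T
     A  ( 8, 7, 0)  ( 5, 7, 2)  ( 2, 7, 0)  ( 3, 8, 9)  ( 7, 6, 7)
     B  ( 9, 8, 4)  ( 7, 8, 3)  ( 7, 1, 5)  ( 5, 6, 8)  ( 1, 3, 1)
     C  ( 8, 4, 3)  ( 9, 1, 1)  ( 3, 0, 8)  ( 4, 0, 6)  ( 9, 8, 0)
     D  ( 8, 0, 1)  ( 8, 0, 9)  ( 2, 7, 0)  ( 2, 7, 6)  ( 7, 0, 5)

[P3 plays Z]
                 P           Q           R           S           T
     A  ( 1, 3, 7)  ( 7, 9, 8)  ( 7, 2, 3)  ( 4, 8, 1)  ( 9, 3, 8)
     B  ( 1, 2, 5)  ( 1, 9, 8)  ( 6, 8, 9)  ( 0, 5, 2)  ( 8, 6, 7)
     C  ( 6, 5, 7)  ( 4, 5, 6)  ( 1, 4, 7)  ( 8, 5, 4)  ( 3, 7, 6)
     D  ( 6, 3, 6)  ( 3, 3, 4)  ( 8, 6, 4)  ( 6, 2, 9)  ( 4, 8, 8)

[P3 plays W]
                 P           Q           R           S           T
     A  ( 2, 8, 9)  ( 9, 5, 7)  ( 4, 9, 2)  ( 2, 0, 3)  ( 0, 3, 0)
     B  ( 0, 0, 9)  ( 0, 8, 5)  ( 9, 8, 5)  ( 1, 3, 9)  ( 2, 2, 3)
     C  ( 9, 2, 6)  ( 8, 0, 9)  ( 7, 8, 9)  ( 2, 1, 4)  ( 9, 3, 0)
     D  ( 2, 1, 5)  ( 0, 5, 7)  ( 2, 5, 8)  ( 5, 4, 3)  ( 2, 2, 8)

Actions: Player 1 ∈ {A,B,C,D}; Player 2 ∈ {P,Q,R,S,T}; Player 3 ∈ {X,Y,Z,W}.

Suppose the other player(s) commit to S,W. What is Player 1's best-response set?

BR_1 = {D}

u_1(A vs S,W) = 2
u_1(B vs S,W) = 1
u_1(C vs S,W) = 2
u_1(D vs S,W) = 5
max payoff 5 at {D}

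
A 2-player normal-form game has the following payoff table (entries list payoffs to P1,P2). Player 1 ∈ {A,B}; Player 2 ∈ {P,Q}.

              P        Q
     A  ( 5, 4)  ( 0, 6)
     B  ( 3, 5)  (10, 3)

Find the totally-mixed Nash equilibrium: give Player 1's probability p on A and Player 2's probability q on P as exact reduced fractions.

P1 indiff ⇒ q·5+(1-q)·0 = q·3+(1-q)·10 ⇒ q(2) = (1-q)(10) ⇒ q = 5/6
P2 indiff ⇒ p·4+(1-p)·5 = p·6+(1-p)·3 ⇒ p(-2) = (1-p)(-2) ⇒ p = 1/2

P1 mixes 1/2 on A; P2 mixes 5/6 on P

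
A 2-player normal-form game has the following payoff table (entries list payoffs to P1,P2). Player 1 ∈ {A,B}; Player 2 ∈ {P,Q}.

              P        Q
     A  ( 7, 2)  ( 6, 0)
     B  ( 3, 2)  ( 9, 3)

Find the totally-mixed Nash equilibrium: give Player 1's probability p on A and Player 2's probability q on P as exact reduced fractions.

p=1/3, q=3/7

P1 indiff ⇒ q·7+(1-q)·6 = q·3+(1-q)·9 ⇒ q(4) = (1-q)(3) ⇒ q = 3/7
P2 indiff ⇒ p·2+(1-p)·2 = p·0+(1-p)·3 ⇒ p(2) = (1-p)(1) ⇒ p = 1/3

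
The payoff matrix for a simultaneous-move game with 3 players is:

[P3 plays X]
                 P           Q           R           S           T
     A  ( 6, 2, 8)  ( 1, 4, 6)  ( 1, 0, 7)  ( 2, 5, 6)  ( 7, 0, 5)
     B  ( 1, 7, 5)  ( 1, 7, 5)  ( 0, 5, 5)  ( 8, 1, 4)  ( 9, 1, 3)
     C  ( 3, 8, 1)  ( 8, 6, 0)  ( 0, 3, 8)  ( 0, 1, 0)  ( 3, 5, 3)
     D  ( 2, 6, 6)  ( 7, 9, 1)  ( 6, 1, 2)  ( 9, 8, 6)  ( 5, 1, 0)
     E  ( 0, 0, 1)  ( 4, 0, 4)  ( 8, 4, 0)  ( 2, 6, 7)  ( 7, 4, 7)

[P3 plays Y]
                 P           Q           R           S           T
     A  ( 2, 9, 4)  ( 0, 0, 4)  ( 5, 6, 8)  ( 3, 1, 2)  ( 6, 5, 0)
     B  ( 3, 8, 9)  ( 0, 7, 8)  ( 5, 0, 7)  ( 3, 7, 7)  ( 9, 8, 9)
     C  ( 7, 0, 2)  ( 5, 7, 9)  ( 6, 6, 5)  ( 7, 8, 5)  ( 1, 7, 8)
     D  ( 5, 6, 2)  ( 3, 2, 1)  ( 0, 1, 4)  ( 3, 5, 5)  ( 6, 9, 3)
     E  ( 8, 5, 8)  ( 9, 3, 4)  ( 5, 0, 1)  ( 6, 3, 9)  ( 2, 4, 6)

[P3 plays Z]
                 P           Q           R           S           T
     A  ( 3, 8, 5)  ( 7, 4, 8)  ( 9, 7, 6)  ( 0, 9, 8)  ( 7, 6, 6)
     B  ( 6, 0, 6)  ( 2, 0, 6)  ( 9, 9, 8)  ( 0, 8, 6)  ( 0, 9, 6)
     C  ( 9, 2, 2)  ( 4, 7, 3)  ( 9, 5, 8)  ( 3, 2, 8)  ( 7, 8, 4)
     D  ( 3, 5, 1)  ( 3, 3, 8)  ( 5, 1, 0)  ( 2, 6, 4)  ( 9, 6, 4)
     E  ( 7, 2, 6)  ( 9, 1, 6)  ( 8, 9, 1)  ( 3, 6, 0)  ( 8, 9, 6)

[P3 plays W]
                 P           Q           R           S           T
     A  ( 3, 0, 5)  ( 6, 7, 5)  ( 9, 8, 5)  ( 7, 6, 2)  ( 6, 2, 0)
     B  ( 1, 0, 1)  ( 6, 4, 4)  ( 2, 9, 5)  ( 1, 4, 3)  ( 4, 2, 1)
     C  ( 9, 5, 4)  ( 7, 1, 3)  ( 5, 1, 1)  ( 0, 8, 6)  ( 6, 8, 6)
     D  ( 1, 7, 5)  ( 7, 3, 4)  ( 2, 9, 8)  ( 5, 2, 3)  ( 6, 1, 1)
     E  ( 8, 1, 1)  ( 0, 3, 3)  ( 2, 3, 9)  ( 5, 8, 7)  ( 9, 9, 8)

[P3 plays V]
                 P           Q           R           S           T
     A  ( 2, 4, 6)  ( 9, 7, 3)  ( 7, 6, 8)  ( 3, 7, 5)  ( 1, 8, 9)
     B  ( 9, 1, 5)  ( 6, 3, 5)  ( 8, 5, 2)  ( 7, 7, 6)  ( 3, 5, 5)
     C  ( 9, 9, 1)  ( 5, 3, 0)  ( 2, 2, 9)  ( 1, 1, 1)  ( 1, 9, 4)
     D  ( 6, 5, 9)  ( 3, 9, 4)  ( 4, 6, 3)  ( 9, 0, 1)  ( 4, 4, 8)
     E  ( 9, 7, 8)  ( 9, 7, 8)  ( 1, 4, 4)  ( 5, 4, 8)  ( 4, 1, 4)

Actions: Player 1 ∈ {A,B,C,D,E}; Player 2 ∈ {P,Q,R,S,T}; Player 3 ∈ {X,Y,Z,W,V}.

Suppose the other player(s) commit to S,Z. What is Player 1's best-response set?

u_1(A vs S,Z) = 0
u_1(B vs S,Z) = 0
u_1(C vs S,Z) = 3
u_1(D vs S,Z) = 2
u_1(E vs S,Z) = 3
max payoff 3 at {C,E}

argmax u_1 = {C,E}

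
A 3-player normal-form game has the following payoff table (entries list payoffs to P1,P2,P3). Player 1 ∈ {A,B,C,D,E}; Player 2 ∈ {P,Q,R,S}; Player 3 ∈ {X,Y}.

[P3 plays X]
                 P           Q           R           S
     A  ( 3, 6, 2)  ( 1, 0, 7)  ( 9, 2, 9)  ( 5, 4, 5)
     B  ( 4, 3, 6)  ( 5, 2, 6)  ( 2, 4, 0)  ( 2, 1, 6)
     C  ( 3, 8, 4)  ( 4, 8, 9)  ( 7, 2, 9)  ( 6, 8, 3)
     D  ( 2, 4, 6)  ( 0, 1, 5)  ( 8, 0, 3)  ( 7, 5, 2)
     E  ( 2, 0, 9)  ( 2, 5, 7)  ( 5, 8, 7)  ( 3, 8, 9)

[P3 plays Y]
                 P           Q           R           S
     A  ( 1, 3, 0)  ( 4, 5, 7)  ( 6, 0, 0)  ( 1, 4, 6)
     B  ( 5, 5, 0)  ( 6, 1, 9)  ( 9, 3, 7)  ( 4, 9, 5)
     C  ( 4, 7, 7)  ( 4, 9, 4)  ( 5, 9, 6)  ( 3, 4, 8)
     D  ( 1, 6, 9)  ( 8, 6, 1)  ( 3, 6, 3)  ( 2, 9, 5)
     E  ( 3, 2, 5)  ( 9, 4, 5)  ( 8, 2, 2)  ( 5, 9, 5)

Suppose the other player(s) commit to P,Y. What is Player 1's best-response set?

P1 best: {B}

u_1(A vs P,Y) = 1
u_1(B vs P,Y) = 5
u_1(C vs P,Y) = 4
u_1(D vs P,Y) = 1
u_1(E vs P,Y) = 3
max payoff 5 at {B}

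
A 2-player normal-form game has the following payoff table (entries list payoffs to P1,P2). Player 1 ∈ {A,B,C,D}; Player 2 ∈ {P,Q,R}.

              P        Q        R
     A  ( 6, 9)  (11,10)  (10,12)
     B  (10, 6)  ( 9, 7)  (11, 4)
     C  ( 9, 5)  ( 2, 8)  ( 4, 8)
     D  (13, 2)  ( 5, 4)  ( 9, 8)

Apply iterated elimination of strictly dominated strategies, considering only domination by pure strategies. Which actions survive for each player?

Remaining: P1:{A,B} P2:{Q,R}

P1 drop C (B beats it: P:10>9 Q:9>2 R:11>4)
P2 drop P (Q beats it: A:10>9 B:7>6 D:4>2)
P1 drop D (A beats it: Q:11>5 R:10>9)
P1→{A,B} P2→{Q,R}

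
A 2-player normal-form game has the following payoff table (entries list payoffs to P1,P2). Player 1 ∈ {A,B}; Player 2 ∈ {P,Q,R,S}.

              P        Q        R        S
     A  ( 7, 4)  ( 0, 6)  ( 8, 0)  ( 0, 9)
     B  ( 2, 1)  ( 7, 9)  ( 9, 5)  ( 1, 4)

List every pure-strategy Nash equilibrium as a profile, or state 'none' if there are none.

PSNE = {(B,Q)}

(A,P): not NE [P2→S gives 9>4]
(A,Q): not NE [P1→B gives 7>0; P2→S gives 9>6]
(A,R): not NE [P1→B gives 9>8; P2→S gives 9>0]
(A,S): not NE [P1→B gives 1>0]
(B,P): not NE [P1→A gives 7>2; P2→Q gives 9>1]
(B,Q): NE
(B,R): not NE [P2→Q gives 9>5]
(B,S): not NE [P2→Q gives 9>4]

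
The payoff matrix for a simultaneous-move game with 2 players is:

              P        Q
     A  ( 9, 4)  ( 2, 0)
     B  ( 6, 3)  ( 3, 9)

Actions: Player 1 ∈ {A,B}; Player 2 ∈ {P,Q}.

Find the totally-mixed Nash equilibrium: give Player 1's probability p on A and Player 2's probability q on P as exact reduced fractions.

p=3/5, q=1/4

P1 indiff ⇒ q·9+(1-q)·2 = q·6+(1-q)·3 ⇒ q(3) = (1-q)(1) ⇒ q = 1/4
P2 indiff ⇒ p·4+(1-p)·3 = p·0+(1-p)·9 ⇒ p(4) = (1-p)(6) ⇒ p = 3/5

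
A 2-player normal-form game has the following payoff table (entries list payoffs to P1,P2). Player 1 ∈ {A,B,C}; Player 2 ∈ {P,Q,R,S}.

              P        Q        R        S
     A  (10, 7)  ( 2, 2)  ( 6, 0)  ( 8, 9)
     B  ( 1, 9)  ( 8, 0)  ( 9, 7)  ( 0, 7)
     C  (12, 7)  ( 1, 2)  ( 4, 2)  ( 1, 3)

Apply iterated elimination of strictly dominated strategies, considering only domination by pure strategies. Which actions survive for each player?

IESDS → P1:{A,C} P2:{P,S}

P2 drop Q (P beats it: A:7>2 B:9>0 C:7>2)
P2 drop R (P beats it: A:7>0 B:9>7 C:7>2)
P1 drop B (A beats it: P:10>1 S:8>0)
P1→{A,C} P2→{P,S}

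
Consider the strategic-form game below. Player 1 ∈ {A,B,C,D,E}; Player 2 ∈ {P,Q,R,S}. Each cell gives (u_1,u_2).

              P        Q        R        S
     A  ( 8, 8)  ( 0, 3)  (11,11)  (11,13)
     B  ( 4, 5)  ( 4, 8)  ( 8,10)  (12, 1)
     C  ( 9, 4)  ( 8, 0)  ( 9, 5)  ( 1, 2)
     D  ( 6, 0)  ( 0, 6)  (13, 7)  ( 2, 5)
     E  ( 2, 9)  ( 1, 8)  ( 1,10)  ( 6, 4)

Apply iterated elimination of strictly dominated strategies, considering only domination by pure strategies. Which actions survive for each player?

P1 drop E (B beats it: P:4>2 Q:4>1 R:8>1 S:12>6)
P2 drop P (R beats it: A:11>8 B:10>5 C:5>4 D:7>0)
P2 drop Q (R beats it: A:11>3 B:10>8 C:5>0 D:7>6)
P1 drop C (A beats it: R:11>9 S:11>1)
P1→{A,B,D} P2→{R,S}

IESDS → P1:{A,B,D} P2:{R,S}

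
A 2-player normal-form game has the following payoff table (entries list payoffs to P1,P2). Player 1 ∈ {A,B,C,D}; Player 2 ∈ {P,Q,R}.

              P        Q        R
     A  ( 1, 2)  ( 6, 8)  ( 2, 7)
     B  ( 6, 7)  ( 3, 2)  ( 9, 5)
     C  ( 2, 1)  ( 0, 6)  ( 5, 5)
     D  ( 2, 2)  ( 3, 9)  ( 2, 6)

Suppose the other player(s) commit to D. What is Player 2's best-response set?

u_2(P vs D) = 2
u_2(Q vs D) = 9
u_2(R vs D) = 6
max payoff 9 at {Q}

argmax u_2 = {Q}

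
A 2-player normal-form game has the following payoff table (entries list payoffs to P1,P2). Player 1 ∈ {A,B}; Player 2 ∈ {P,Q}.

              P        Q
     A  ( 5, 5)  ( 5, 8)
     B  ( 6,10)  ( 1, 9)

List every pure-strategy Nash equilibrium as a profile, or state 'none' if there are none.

NE set: (A,Q), (B,P)

(A,P): not NE [P1→B gives 6>5; P2→Q gives 8>5]
(A,Q): NE
(B,P): NE
(B,Q): not NE [P1→A gives 5>1; P2→P gives 10>9]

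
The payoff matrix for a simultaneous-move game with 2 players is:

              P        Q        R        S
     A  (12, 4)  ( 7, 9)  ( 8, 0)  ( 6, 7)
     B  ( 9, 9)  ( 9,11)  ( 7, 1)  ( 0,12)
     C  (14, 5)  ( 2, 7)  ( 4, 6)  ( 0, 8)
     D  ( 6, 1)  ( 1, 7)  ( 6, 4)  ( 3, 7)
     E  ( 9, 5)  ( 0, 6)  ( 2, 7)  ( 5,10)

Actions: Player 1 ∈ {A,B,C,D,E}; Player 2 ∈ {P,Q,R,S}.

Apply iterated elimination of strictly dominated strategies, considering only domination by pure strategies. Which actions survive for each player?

Remaining: P1:{A,B} P2:{Q,S}

P1 drop D (A beats it: P:12>6 Q:7>1 R:8>6 S:6>3)
P1 drop E (A beats it: P:12>9 Q:7>0 R:8>2 S:6>5)
P2 drop P (Q beats it: A:9>4 B:11>9 C:7>5)
P1 drop C (A beats it: Q:7>2 R:8>4 S:6>0)
P2 drop R (Q beats it: A:9>0 B:11>1)
P1→{A,B} P2→{Q,S}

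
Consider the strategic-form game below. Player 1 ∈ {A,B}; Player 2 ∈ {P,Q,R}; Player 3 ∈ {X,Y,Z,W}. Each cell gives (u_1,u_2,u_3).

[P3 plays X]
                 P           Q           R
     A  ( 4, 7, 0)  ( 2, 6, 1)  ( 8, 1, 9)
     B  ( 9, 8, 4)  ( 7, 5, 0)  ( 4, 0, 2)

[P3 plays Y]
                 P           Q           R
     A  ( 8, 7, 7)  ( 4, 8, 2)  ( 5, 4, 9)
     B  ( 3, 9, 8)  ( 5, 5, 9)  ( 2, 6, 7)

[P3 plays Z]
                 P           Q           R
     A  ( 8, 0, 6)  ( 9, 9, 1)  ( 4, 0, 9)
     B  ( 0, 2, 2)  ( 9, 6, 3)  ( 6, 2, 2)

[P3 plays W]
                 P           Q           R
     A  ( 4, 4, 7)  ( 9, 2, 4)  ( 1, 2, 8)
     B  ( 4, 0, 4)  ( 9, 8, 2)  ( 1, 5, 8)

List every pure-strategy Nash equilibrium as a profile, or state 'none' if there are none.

(A,P,X): not NE [P1→B gives 9>4; P3→W gives 7>0]
(A,P,Y): not NE [P2→Q gives 8>7]
(A,P,Z): not NE [P2→Q gives 9>0; P3→W gives 7>6]
(A,P,W): NE
(A,Q,X): not NE [P1→B gives 7>2; P2→P gives 7>6; P3→W gives 4>1]
(A,Q,Y): not NE [P1→B gives 5>4; P3→W gives 4>2]
(A,Q,Z): not NE [P3→W gives 4>1]
(A,Q,W): not NE [P2→P gives 4>2]
(A,R,X): not NE [P2→P gives 7>1]
(A,R,Y): not NE [P2→Q gives 8>4]
(A,R,Z): not NE [P1→B gives 6>4; P2→Q gives 9>0]
(A,R,W): not NE [P2→P gives 4>2; P3→Z gives 9>8]
(B,P,X): not NE [P3→Y gives 8>4]
(B,P,Y): not NE [P1→A gives 8>3]
(B,P,Z): not NE [P1→A gives 8>0; P2→Q gives 6>2; P3→Y gives 8>2]
(B,P,W): not NE [P2→Q gives 8>0; P3→Y gives 8>4]
(B,Q,X): not NE [P2→P gives 8>5; P3→Y gives 9>0]
(B,Q,Y): not NE [P2→P gives 9>5]
(B,Q,Z): not NE [P3→Y gives 9>3]
(B,Q,W): not NE [P3→Y gives 9>2]
(B,R,X): not NE [P1→A gives 8>4; P2→P gives 8>0; P3→W gives 8>2]
(B,R,Y): not NE [P1→A gives 5>2; P2→P gives 9>6; P3→W gives 8>7]
(B,R,Z): not NE [P2→Q gives 6>2; P3→W gives 8>2]
(B,R,W): not NE [P2→Q gives 8>5]

Nash profiles: (A,P,W)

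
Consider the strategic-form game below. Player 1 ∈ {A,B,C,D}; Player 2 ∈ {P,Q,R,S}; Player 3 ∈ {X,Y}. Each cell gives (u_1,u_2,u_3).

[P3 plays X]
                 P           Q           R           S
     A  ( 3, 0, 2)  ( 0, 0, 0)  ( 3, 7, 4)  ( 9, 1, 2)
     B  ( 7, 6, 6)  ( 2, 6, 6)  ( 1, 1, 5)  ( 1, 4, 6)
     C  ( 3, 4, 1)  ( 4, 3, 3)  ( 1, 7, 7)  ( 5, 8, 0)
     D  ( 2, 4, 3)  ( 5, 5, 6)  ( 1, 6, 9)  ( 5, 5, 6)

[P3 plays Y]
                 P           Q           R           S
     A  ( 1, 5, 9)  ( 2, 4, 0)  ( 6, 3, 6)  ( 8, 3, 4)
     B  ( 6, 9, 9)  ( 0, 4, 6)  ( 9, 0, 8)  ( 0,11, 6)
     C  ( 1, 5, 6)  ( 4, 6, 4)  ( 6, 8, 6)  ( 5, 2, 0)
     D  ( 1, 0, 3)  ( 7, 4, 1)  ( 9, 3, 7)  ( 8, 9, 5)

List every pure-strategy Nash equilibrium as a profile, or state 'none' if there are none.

Equilibria: none

(A,P,X): not NE [P1→B gives 7>3; P2→R gives 7>0; P3→Y gives 9>2]
(A,P,Y): not NE [P1→B gives 6>1]
(A,Q,X): not NE [P1→D gives 5>0; P2→R gives 7>0]
(A,Q,Y): not NE [P1→D gives 7>2; P2→P gives 5>4]
(A,R,X): not NE [P3→Y gives 6>4]
(A,R,Y): not NE [P1→D gives 9>6; P2→P gives 5>3]
(A,S,X): not NE [P2→R gives 7>1; P3→Y gives 4>2]
(A,S,Y): not NE [P2→P gives 5>3]
(B,P,X): not NE [P3→Y gives 9>6]
(B,P,Y): not NE [P2→S gives 11>9]
(B,Q,X): not NE [P1→D gives 5>2]
(B,Q,Y): not NE [P1→D gives 7>0; P2→S gives 11>4]
(B,R,X): not NE [P1→A gives 3>1; P2→Q gives 6>1; P3→Y gives 8>5]
(B,R,Y): not NE [P2→S gives 11>0]
(B,S,X): not NE [P1→A gives 9>1; P2→Q gives 6>4]
(B,S,Y): not NE [P1→D gives 8>0]
(C,P,X): not NE [P1→B gives 7>3; P2→S gives 8>4; P3→Y gives 6>1]
(C,P,Y): not NE [P1→B gives 6>1; P2→R gives 8>5]
(C,Q,X): not NE [P1→D gives 5>4; P2→S gives 8>3; P3→Y gives 4>3]
(C,Q,Y): not NE [P1→D gives 7>4; P2→R gives 8>6]
(C,R,X): not NE [P1→A gives 3>1; P2→S gives 8>7]
(C,R,Y): not NE [P1→D gives 9>6; P3→X gives 7>6]
(C,S,X): not NE [P1→A gives 9>5]
(C,S,Y): not NE [P1→D gives 8>5; P2→R gives 8>2]
(D,P,X): not NE [P1→B gives 7>2; P2→R gives 6>4]
(D,P,Y): not NE [P1→B gives 6>1; P2→S gives 9>0]
(D,Q,X): not NE [P2→R gives 6>5]
(D,Q,Y): not NE [P2→S gives 9>4; P3→X gives 6>1]
(D,R,X): not NE [P1→A gives 3>1]
(D,R,Y): not NE [P2→S gives 9>3; P3→X gives 9>7]
(D,S,X): not NE [P1→A gives 9>5; P2→R gives 6>5]
(D,S,Y): not NE [P3→X gives 6>5]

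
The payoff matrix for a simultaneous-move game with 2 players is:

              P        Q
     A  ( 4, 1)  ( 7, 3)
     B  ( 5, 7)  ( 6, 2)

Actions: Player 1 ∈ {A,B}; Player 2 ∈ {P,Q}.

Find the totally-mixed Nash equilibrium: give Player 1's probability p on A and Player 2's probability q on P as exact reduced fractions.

P1 mixes 5/7 on A; P2 mixes 1/2 on P

P1 indiff ⇒ q·4+(1-q)·7 = q·5+(1-q)·6 ⇒ q(-1) = (1-q)(-1) ⇒ q = 1/2
P2 indiff ⇒ p·1+(1-p)·7 = p·3+(1-p)·2 ⇒ p(-2) = (1-p)(-5) ⇒ p = 5/7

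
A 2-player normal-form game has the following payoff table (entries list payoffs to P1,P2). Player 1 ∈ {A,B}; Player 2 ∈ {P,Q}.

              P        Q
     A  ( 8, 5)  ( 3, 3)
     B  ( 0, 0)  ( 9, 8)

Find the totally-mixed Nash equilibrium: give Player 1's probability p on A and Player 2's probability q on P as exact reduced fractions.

(p,q) = (4/5, 3/7)

P1 indiff ⇒ q·8+(1-q)·3 = q·0+(1-q)·9 ⇒ q(8) = (1-q)(6) ⇒ q = 3/7
P2 indiff ⇒ p·5+(1-p)·0 = p·3+(1-p)·8 ⇒ p(2) = (1-p)(8) ⇒ p = 4/5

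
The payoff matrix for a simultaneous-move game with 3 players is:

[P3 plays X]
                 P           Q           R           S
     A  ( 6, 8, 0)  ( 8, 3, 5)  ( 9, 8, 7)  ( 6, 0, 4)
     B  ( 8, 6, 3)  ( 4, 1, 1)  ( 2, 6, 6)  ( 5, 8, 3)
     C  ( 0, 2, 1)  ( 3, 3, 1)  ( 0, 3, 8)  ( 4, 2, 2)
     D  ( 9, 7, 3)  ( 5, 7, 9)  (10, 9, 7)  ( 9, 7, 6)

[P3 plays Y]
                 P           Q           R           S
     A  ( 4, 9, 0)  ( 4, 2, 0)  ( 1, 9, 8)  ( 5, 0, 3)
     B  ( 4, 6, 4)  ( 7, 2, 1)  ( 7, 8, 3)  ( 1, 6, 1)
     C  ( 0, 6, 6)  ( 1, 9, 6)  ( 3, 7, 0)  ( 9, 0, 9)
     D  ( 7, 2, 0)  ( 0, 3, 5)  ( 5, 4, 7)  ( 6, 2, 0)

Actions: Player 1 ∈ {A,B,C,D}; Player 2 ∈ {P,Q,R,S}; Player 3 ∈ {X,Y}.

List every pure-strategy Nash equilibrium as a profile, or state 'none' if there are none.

(A,P,X): not NE [P1→D gives 9>6]
(A,P,Y): not NE [P1→D gives 7>4]
(A,Q,X): not NE [P2→R gives 8>3]
(A,Q,Y): not NE [P1→B gives 7>4; P2→R gives 9>2; P3→X gives 5>0]
(A,R,X): not NE [P1→D gives 10>9; P3→Y gives 8>7]
(A,R,Y): not NE [P1→B gives 7>1]
(A,S,X): not NE [P1→D gives 9>6; P2→R gives 8>0]
(A,S,Y): not NE [P1→C gives 9>5; P2→R gives 9>0; P3→X gives 4>3]
(B,P,X): not NE [P1→D gives 9>8; P2→S gives 8>6; P3→Y gives 4>3]
(B,P,Y): not NE [P1→D gives 7>4; P2→R gives 8>6]
(B,Q,X): not NE [P1→A gives 8>4; P2→S gives 8>1]
(B,Q,Y): not NE [P2→R gives 8>2]
(B,R,X): not NE [P1→D gives 10>2; P2→S gives 8>6]
(B,R,Y): not NE [P3→X gives 6>3]
(B,S,X): not NE [P1→D gives 9>5]
(B,S,Y): not NE [P1→C gives 9>1; P2→R gives 8>6; P3→X gives 3>1]
(C,P,X): not NE [P1→D gives 9>0; P2→R gives 3>2; P3→Y gives 6>1]
(C,P,Y): not NE [P1→D gives 7>0; P2→Q gives 9>6]
(C,Q,X): not NE [P1→A gives 8>3; P3→Y gives 6>1]
(C,Q,Y): not NE [P1→B gives 7>1]
(C,R,X): not NE [P1→D gives 10>0]
(C,R,Y): not NE [P1→B gives 7>3; P2→Q gives 9>7; P3→X gives 8>0]
(C,S,X): not NE [P1→D gives 9>4; P2→R gives 3>2; P3→Y gives 9>2]
(C,S,Y): not NE [P2→Q gives 9>0]
(D,P,X): not NE [P2→R gives 9>7]
(D,P,Y): not NE [P2→R gives 4>2; P3→X gives 3>0]
(D,Q,X): not NE [P1→A gives 8>5; P2→R gives 9>7]
(D,Q,Y): not NE [P1→B gives 7>0; P2→R gives 4>3; P3→X gives 9>5]
(D,R,X): NE
(D,R,Y): not NE [P1→B gives 7>5]
(D,S,X): not NE [P2→R gives 9>7]
(D,S,Y): not NE [P1→C gives 9>6; P2→R gives 4>2; P3→X gives 6>0]

PSNE = {(D,R,X)}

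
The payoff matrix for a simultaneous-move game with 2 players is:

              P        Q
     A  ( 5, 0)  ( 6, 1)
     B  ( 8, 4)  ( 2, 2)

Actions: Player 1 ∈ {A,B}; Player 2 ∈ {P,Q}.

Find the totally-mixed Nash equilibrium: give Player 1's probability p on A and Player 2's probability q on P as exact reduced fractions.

p=2/3, q=4/7

P1 indiff ⇒ q·5+(1-q)·6 = q·8+(1-q)·2 ⇒ q(-3) = (1-q)(-4) ⇒ q = 4/7
P2 indiff ⇒ p·0+(1-p)·4 = p·1+(1-p)·2 ⇒ p(-1) = (1-p)(-2) ⇒ p = 2/3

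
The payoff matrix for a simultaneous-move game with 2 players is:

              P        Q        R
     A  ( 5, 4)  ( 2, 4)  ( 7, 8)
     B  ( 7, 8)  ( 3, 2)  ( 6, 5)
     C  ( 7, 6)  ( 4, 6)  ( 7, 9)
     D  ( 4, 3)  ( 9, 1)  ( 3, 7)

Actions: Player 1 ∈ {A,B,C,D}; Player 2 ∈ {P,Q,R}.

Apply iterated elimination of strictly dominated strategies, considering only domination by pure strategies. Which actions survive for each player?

Survivors P1:{A,B,C} P2:{P,R}

P2 drop Q (R beats it: A:8>4 B:5>2 C:9>6 D:7>1)
P1 drop D (A beats it: P:5>4 R:7>3)
P1→{A,B,C} P2→{P,R}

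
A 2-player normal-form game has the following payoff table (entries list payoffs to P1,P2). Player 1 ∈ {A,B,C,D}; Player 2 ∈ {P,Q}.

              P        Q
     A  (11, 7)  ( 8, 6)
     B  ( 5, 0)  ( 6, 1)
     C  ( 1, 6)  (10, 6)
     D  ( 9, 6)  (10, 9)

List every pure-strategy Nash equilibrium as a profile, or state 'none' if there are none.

(A,P): NE
(A,Q): not NE [P1→D gives 10>8; P2→P gives 7>6]
(B,P): not NE [P1→A gives 11>5; P2→Q gives 1>0]
(B,Q): not NE [P1→D gives 10>6]
(C,P): not NE [P1→A gives 11>1]
(C,Q): NE
(D,P): not NE [P1→A gives 11>9; P2→Q gives 9>6]
(D,Q): NE

PSNE = {(A,P), (C,Q), (D,Q)}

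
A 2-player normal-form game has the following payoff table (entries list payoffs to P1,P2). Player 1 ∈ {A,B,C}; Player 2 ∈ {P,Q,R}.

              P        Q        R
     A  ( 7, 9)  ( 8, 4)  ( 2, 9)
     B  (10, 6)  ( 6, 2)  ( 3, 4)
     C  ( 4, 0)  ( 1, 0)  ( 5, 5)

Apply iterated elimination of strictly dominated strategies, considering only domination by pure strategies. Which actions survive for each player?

Survivors P1:{B,C} P2:{P,R}

P2 drop Q (R beats it: A:9>4 B:4>2 C:5>0)
P1 drop A (B beats it: P:10>7 R:3>2)
P1→{B,C} P2→{P,R}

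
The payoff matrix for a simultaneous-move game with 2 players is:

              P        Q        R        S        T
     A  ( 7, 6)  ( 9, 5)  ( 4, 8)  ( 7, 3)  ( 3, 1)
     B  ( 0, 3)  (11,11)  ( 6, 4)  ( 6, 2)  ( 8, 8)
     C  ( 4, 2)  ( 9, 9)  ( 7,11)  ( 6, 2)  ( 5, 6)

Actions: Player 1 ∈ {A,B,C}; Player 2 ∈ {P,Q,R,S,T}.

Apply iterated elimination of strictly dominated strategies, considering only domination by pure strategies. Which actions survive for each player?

IESDS → P1:{B,C} P2:{Q,R}

P2 drop P (R beats it: A:8>6 B:4>3 C:11>2)
P2 drop S (Q beats it: A:5>3 B:11>2 C:9>2)
P1 drop A (B beats it: Q:11>9 R:6>4 T:8>3)
P2 drop T (Q beats it: B:11>8 C:9>6)
P1→{B,C} P2→{Q,R}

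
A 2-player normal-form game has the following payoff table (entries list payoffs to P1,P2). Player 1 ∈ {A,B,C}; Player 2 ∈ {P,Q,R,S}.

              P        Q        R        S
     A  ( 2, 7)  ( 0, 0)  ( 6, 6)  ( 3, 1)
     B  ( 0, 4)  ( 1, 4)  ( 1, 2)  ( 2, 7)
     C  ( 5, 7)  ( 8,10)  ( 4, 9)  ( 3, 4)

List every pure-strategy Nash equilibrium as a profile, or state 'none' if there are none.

NE set: (C,Q)

(A,P): not NE [P1→C gives 5>2]
(A,Q): not NE [P1→C gives 8>0; P2→P gives 7>0]
(A,R): not NE [P2→P gives 7>6]
(A,S): not NE [P2→P gives 7>1]
(B,P): not NE [P1→C gives 5>0; P2→S gives 7>4]
(B,Q): not NE [P1→C gives 8>1; P2→S gives 7>4]
(B,R): not NE [P1→A gives 6>1; P2→S gives 7>2]
(B,S): not NE [P1→C gives 3>2]
(C,P): not NE [P2→Q gives 10>7]
(C,Q): NE
(C,R): not NE [P1→A gives 6>4; P2→Q gives 10>9]
(C,S): not NE [P2→Q gives 10>4]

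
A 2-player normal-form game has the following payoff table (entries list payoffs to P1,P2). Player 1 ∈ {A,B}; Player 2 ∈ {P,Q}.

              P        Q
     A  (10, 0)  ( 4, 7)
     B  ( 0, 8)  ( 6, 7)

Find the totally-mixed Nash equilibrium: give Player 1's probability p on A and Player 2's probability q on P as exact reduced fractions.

P1 indiff ⇒ q·10+(1-q)·4 = q·0+(1-q)·6 ⇒ q(10) = (1-q)(2) ⇒ q = 1/6
P2 indiff ⇒ p·0+(1-p)·8 = p·7+(1-p)·7 ⇒ p(-7) = (1-p)(-1) ⇒ p = 1/8

(p,q) = (1/8, 1/6)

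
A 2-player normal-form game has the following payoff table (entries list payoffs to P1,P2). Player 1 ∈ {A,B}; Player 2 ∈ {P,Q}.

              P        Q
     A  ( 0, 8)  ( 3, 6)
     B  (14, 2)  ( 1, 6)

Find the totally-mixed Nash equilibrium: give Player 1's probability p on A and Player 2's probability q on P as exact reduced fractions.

P1 mixes 2/3 on A; P2 mixes 1/8 on P

P1 indiff ⇒ q·0+(1-q)·3 = q·14+(1-q)·1 ⇒ q(-14) = (1-q)(-2) ⇒ q = 1/8
P2 indiff ⇒ p·8+(1-p)·2 = p·6+(1-p)·6 ⇒ p(2) = (1-p)(4) ⇒ p = 2/3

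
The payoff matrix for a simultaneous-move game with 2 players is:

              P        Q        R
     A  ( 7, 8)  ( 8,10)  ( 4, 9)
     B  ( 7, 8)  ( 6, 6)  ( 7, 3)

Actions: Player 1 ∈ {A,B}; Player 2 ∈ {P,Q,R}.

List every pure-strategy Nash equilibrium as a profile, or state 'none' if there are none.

PSNE = {(A,Q), (B,P)}

(A,P): not NE [P2→Q gives 10>8]
(A,Q): NE
(A,R): not NE [P1→B gives 7>4; P2→Q gives 10>9]
(B,P): NE
(B,Q): not NE [P1→A gives 8>6; P2→P gives 8>6]
(B,R): not NE [P2→P gives 8>3]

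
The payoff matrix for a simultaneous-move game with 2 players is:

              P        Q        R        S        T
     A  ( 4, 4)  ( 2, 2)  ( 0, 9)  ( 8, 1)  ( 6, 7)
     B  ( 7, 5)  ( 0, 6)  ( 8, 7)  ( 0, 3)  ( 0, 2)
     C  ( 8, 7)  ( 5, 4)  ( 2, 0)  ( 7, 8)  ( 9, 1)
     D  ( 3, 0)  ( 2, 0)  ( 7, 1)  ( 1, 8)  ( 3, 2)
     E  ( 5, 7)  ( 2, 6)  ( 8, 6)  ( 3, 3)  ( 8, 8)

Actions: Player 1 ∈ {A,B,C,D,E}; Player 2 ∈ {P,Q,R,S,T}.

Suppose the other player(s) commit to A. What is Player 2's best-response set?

u_2(P vs A) = 4
u_2(Q vs A) = 2
u_2(R vs A) = 9
u_2(S vs A) = 1
u_2(T vs A) = 7
max payoff 9 at {R}

P2 best: {R}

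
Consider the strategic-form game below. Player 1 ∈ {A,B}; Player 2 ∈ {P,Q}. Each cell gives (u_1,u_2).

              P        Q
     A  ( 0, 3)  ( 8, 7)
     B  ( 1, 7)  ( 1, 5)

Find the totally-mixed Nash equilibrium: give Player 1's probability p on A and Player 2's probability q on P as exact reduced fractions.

P1 mixes 1/3 on A; P2 mixes 7/8 on P

P1 indiff ⇒ q·0+(1-q)·8 = q·1+(1-q)·1 ⇒ q(-1) = (1-q)(-7) ⇒ q = 7/8
P2 indiff ⇒ p·3+(1-p)·7 = p·7+(1-p)·5 ⇒ p(-4) = (1-p)(-2) ⇒ p = 1/3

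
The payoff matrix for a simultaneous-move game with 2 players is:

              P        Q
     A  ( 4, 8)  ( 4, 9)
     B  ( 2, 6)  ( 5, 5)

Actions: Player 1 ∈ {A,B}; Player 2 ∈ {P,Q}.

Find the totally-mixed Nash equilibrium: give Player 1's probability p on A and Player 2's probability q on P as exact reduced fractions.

P1 indiff ⇒ q·4+(1-q)·4 = q·2+(1-q)·5 ⇒ q(2) = (1-q)(1) ⇒ q = 1/3
P2 indiff ⇒ p·8+(1-p)·6 = p·9+(1-p)·5 ⇒ p(-1) = (1-p)(-1) ⇒ p = 1/2

(p,q) = (1/2, 1/3)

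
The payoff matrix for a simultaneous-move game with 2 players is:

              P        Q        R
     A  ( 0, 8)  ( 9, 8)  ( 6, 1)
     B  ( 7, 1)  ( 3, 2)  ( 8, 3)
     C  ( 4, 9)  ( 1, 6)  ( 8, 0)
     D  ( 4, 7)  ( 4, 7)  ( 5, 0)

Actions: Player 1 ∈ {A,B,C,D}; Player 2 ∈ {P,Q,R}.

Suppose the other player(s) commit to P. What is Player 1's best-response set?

argmax u_1 = {B}

u_1(A vs P) = 0
u_1(B vs P) = 7
u_1(C vs P) = 4
u_1(D vs P) = 4
max payoff 7 at {B}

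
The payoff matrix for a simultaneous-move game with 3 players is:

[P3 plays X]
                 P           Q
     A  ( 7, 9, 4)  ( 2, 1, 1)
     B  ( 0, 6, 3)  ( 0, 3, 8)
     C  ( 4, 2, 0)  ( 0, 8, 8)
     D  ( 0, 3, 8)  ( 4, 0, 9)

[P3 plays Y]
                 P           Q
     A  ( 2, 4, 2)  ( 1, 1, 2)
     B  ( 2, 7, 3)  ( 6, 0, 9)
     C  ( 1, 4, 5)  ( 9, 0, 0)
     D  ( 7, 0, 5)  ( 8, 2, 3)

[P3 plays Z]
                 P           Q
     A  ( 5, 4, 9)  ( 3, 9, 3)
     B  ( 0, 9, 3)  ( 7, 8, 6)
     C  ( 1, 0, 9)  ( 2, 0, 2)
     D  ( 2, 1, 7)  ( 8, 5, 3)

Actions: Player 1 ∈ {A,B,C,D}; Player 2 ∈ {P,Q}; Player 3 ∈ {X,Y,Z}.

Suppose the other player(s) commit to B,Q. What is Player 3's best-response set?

u_3(X vs B,Q) = 8
u_3(Y vs B,Q) = 9
u_3(Z vs B,Q) = 6
max payoff 9 at {Y}

P3 best: {Y}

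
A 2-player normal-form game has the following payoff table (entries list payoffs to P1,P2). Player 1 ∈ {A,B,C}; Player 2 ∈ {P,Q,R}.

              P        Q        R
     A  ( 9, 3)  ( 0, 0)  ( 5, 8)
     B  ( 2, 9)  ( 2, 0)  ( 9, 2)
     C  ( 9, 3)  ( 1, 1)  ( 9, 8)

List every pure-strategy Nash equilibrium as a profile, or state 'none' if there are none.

Nash profiles: (C,R)

(A,P): not NE [P2→R gives 8>3]
(A,Q): not NE [P1→B gives 2>0; P2→R gives 8>0]
(A,R): not NE [P1→C gives 9>5]
(B,P): not NE [P1→C gives 9>2]
(B,Q): not NE [P2→P gives 9>0]
(B,R): not NE [P2→P gives 9>2]
(C,P): not NE [P2→R gives 8>3]
(C,Q): not NE [P1→B gives 2>1; P2→R gives 8>1]
(C,R): NE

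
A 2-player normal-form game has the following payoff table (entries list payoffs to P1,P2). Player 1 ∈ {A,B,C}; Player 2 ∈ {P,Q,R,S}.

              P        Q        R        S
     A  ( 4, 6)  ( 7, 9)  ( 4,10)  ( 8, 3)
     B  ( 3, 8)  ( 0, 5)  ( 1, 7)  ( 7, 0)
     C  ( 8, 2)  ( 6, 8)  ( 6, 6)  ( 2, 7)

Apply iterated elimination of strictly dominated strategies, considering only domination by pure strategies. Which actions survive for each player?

IESDS → P1:{A,C} P2:{Q,R}

P1 drop B (A beats it: P:4>3 Q:7>0 R:4>1 S:8>7)
P2 drop P (Q beats it: A:9>6 C:8>2)
P2 drop S (Q beats it: A:9>3 C:8>7)
P1→{A,C} P2→{Q,R}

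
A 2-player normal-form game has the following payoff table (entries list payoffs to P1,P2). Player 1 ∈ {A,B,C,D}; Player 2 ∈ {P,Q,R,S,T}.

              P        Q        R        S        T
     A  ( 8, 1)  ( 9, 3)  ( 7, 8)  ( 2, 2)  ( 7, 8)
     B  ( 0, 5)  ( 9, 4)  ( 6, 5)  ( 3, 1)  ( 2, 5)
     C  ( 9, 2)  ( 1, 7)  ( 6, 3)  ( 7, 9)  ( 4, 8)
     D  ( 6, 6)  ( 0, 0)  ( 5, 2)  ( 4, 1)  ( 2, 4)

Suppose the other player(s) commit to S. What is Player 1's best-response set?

argmax u_1 = {C}

u_1(A vs S) = 2
u_1(B vs S) = 3
u_1(C vs S) = 7
u_1(D vs S) = 4
max payoff 7 at {C}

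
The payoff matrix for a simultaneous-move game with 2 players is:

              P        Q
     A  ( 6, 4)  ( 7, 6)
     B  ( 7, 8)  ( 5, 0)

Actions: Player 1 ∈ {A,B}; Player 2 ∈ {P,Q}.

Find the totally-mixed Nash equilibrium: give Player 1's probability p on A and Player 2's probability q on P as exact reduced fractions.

P1 indiff ⇒ q·6+(1-q)·7 = q·7+(1-q)·5 ⇒ q(-1) = (1-q)(-2) ⇒ q = 2/3
P2 indiff ⇒ p·4+(1-p)·8 = p·6+(1-p)·0 ⇒ p(-2) = (1-p)(-8) ⇒ p = 4/5

(p,q) = (4/5, 2/3)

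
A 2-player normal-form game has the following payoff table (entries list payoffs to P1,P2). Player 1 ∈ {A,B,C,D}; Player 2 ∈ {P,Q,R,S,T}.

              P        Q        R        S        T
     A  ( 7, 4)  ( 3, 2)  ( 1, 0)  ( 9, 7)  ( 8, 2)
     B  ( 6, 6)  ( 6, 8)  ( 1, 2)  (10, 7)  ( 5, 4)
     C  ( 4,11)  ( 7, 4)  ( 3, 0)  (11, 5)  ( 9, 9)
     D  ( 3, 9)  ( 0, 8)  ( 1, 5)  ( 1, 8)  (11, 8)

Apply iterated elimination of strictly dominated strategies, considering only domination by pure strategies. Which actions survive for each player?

Survivors P1:{A,B,C} P2:{P,Q,S}

P2 drop R (P beats it: A:4>0 B:6>2 C:11>0 D:9>5)
P2 drop T (P beats it: A:4>2 B:6>4 C:11>9 D:9>8)
P1 drop D (A beats it: P:7>3 Q:3>0 S:9>1)
P1→{A,B,C} P2→{P,Q,S}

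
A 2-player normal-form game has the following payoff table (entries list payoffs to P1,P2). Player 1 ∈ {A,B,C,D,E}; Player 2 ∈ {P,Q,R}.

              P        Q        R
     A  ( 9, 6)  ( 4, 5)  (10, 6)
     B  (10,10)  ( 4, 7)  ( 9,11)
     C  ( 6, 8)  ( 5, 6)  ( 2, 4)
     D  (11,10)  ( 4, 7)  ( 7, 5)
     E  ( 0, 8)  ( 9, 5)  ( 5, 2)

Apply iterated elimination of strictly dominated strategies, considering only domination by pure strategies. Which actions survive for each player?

IESDS → P1:{A,B,D} P2:{P,R}

P2 drop Q (P beats it: A:6>5 B:10>7 C:8>6 D:10>7 E:8>5)
P1 drop C (A beats it: P:9>6 R:10>2)
P1 drop E (A beats it: P:9>0 R:10>5)
P1→{A,B,D} P2→{P,R}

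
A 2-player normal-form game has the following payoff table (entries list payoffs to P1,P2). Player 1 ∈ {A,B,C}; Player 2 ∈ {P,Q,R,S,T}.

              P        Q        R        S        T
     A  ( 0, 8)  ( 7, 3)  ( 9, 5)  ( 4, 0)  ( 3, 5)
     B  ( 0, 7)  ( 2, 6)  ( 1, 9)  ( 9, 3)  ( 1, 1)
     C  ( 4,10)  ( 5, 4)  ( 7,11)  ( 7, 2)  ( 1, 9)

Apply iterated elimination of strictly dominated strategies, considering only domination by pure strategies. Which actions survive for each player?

P2 drop Q (P beats it: A:8>3 B:7>6 C:10>4)
P2 drop S (P beats it: A:8>0 B:7>3 C:10>2)
P2 drop T (P beats it: A:8>5 B:7>1 C:10>9)
P1 drop B (C beats it: P:4>0 R:7>1)
P1→{A,C} P2→{P,R}

Remaining: P1:{A,C} P2:{P,R}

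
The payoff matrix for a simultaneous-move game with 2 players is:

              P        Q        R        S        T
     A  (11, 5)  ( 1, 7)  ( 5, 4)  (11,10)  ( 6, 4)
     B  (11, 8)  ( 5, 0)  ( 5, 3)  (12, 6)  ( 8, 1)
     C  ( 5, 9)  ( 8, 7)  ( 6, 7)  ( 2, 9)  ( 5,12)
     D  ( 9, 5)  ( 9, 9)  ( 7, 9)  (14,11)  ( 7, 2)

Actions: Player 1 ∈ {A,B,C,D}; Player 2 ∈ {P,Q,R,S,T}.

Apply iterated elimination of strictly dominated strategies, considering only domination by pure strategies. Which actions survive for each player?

P1 drop C (D beats it: P:9>5 Q:9>8 R:7>6 S:14>2 T:7>5)
P2 drop Q (S beats it: A:10>7 B:6>0 D:11>9)
P2 drop R (S beats it: A:10>4 B:6>3 D:11>9)
P2 drop T (P beats it: A:5>4 B:8>1 D:5>2)
P1→{A,B,D} P2→{P,S}

Remaining: P1:{A,B,D} P2:{P,S}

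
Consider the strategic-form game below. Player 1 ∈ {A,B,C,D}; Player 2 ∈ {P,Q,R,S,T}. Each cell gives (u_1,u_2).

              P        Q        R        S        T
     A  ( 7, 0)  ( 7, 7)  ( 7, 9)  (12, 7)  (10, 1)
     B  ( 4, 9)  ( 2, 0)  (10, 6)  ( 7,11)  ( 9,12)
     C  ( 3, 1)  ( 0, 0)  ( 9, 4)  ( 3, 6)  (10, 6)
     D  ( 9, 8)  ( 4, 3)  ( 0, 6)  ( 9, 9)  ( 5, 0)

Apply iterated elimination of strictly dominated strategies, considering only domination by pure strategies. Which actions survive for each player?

P2 drop P (S beats it: A:7>0 B:11>9 C:6>1 D:9>8)
P1 drop D (A beats it: Q:7>4 R:7>0 S:12>9 T:10>5)
P2 drop Q (R beats it: A:9>7 B:6>0 C:4>0)
P1→{A,B,C} P2→{R,S,T}

IESDS → P1:{A,B,C} P2:{R,S,T}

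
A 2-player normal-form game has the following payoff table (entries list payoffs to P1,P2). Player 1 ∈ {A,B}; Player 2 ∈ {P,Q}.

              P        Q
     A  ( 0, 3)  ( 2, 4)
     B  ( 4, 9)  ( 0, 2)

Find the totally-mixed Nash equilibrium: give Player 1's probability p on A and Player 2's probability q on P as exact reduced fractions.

P1 indiff ⇒ q·0+(1-q)·2 = q·4+(1-q)·0 ⇒ q(-4) = (1-q)(-2) ⇒ q = 1/3
P2 indiff ⇒ p·3+(1-p)·9 = p·4+(1-p)·2 ⇒ p(-1) = (1-p)(-7) ⇒ p = 7/8

(p,q) = (7/8, 1/3)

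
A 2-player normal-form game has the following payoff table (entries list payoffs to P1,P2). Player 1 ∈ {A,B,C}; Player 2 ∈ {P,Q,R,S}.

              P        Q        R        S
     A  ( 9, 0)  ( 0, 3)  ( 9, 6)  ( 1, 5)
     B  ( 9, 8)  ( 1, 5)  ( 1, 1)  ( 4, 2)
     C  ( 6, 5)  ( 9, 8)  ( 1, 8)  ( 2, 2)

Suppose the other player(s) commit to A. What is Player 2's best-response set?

u_2(P vs A) = 0
u_2(Q vs A) = 3
u_2(R vs A) = 6
u_2(S vs A) = 5
max payoff 6 at {R}

argmax u_2 = {R}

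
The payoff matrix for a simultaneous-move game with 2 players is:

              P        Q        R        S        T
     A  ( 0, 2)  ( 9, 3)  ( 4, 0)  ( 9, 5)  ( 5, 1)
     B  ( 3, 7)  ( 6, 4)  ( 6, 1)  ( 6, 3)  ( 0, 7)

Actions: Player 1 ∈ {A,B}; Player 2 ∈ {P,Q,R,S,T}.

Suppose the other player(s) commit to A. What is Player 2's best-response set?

u_2(P vs A) = 2
u_2(Q vs A) = 3
u_2(R vs A) = 0
u_2(S vs A) = 5
u_2(T vs A) = 1
max payoff 5 at {S}

BR_2 = {S}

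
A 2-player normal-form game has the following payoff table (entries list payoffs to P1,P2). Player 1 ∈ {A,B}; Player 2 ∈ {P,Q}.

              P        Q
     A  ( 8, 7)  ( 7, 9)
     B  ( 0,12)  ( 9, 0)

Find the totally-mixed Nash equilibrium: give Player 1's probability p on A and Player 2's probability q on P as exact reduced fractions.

P1 indiff ⇒ q·8+(1-q)·7 = q·0+(1-q)·9 ⇒ q(8) = (1-q)(2) ⇒ q = 1/5
P2 indiff ⇒ p·7+(1-p)·12 = p·9+(1-p)·0 ⇒ p(-2) = (1-p)(-12) ⇒ p = 6/7

p=6/7, q=1/5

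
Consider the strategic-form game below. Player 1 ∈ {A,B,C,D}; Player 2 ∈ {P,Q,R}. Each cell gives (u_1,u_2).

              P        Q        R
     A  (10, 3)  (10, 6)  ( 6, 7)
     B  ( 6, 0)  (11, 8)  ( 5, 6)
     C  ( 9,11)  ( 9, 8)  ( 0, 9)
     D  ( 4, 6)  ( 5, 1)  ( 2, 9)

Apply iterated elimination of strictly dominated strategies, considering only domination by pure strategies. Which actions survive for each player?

Survivors P1:{A,B} P2:{Q,R}

P1 drop C (A beats it: P:10>9 Q:10>9 R:6>0)
P1 drop D (A beats it: P:10>4 Q:10>5 R:6>2)
P2 drop P (Q beats it: A:6>3 B:8>0)
P1→{A,B} P2→{Q,R}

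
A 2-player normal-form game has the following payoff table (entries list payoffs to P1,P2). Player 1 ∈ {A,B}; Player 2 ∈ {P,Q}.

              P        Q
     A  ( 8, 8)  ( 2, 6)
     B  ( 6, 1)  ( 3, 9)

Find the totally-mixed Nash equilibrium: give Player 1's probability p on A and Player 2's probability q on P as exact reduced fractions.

P1 indiff ⇒ q·8+(1-q)·2 = q·6+(1-q)·3 ⇒ q(2) = (1-q)(1) ⇒ q = 1/3
P2 indiff ⇒ p·8+(1-p)·1 = p·6+(1-p)·9 ⇒ p(2) = (1-p)(8) ⇒ p = 4/5

p=4/5, q=1/3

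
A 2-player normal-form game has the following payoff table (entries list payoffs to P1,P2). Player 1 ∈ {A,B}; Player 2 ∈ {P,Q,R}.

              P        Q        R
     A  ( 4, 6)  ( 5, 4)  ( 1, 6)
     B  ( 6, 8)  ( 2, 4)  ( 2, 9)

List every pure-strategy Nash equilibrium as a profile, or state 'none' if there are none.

(A,P): not NE [P1→B gives 6>4]
(A,Q): not NE [P2→R gives 6>4]
(A,R): not NE [P1→B gives 2>1]
(B,P): not NE [P2→R gives 9>8]
(B,Q): not NE [P1→A gives 5>2; P2→R gives 9>4]
(B,R): NE

PSNE = {(B,R)}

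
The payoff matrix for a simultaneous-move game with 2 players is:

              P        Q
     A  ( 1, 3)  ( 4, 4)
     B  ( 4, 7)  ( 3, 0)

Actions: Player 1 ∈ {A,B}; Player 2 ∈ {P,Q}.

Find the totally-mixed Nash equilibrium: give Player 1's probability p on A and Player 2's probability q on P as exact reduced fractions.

P1 indiff ⇒ q·1+(1-q)·4 = q·4+(1-q)·3 ⇒ q(-3) = (1-q)(-1) ⇒ q = 1/4
P2 indiff ⇒ p·3+(1-p)·7 = p·4+(1-p)·0 ⇒ p(-1) = (1-p)(-7) ⇒ p = 7/8

p=7/8, q=1/4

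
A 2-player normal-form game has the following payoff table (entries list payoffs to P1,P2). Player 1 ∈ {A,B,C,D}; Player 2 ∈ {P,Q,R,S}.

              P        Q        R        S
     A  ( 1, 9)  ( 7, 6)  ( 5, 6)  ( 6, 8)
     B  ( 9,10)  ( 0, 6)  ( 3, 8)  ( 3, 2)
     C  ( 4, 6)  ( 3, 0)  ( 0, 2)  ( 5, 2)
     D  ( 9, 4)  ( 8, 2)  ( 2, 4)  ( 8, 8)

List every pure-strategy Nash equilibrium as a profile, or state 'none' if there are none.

NE set: (B,P), (D,S)

(A,P): not NE [P1→D gives 9>1]
(A,Q): not NE [P1→D gives 8>7; P2→P gives 9>6]
(A,R): not NE [P2→P gives 9>6]
(A,S): not NE [P1→D gives 8>6; P2→P gives 9>8]
(B,P): NE
(B,Q): not NE [P1→D gives 8>0; P2→P gives 10>6]
(B,R): not NE [P1→A gives 5>3; P2→P gives 10>8]
(B,S): not NE [P1→D gives 8>3; P2→P gives 10>2]
(C,P): not NE [P1→D gives 9>4]
(C,Q): not NE [P1→D gives 8>3; P2→P gives 6>0]
(C,R): not NE [P1→A gives 5>0; P2→P gives 6>2]
(C,S): not NE [P1→D gives 8>5; P2→P gives 6>2]
(D,P): not NE [P2→S gives 8>4]
(D,Q): not NE [P2→S gives 8>2]
(D,R): not NE [P1→A gives 5>2; P2→S gives 8>4]
(D,S): NE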